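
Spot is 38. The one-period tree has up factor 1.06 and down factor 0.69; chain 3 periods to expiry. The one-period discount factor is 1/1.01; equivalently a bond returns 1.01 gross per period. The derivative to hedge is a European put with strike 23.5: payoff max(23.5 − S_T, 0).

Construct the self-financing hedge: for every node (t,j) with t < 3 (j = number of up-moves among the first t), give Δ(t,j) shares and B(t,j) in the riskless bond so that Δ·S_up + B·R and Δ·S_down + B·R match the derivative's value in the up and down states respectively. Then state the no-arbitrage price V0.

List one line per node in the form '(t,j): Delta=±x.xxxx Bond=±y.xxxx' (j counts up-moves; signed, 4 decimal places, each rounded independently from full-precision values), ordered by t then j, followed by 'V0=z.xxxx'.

(0,0): Delta=-0.0790 Bond=3.2261
(1,0): Delta=-0.4739 Bond=13.6125
(1,1): Delta=-0.0388 Bond=1.6405
(2,0): Delta=-1.0000 Bond=23.2673
(2,1): Delta=-0.4204 Bond=12.2613
(2,2): Delta=0.0000 Bond=0.0000
V0=0.2252

Under the risk-neutral measure, an up-move has probability p* = (R−d)/(u−d) = 0.8649 and values discount at R = 1.01.
Payoff layer (t=3): V(3,0)=11.0167, V(3,1)=4.3227, V(3,2)=0.0000, V(3,3)=0.0000
  t=2,j=0: stock 18.0918 → up 19.1773 (V=4.3227), down 12.4833 (V=11.0167). Price 5.1755; hedge Δ=-1.0000, bond B=23.2673.
  t=2,j=1: stock 27.7932 → up 29.4608 (V=0.0000), down 19.1773 (V=4.3227). Price 0.5784; hedge Δ=-0.4204, bond B=12.2613.
  t=2,j=2: stock 42.6968 → up 45.2586 (V=0.0000), down 29.4608 (V=0.0000). Price 0.0000; hedge Δ=0.0000, bond B=0.0000.
  t=1,j=0: stock 26.2200 → up 27.7932 (V=0.5784), down 18.0918 (V=5.1755). Price 1.1877; hedge Δ=-0.4739, bond B=13.6125.
  t=1,j=1: stock 40.2800 → up 42.6968 (V=0.0000), down 27.7932 (V=0.5784). Price 0.0774; hedge Δ=-0.0388, bond B=1.6405.
  t=0,j=0: stock 38.0000 → up 40.2800 (V=0.0774), down 26.2200 (V=1.1877). Price 0.2252; hedge Δ=-0.0790, bond B=3.2261.
Check: Δ(0,0)·S0 + B(0,0) = 0.2252 = V0.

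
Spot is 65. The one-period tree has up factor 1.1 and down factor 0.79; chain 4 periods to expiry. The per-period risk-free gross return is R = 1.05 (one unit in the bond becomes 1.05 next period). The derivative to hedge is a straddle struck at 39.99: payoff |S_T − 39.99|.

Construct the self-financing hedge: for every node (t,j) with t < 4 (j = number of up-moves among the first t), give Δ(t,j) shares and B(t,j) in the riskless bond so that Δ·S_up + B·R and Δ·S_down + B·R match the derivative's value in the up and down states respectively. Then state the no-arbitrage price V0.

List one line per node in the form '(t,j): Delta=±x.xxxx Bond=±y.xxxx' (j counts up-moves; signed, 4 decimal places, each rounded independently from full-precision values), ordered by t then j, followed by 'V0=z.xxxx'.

(0,0): Delta=0.9698 Bond=-30.8132
(1,0): Delta=0.8245 Bond=-24.8895
(1,1): Delta=0.9899 Bond=-33.7893
(2,0): Delta=0.1554 Bond=1.0063
(2,1): Delta=0.9169 Bond=-31.3533
(2,2): Delta=1.0000 Bond=-36.2721
(3,0): Delta=-1.0000 Bond=38.0857
(3,1): Delta=0.3150 Bond=-6.0643
(3,2): Delta=1.0000 Bond=-38.0857
(3,3): Delta=1.0000 Bond=-38.0857
V0=32.2262

Since d<R<u, set p* = (R−d)/(u−d) = 0.8387; price each node as the discounted p*-expectation of its children.
At expiry t=4: V(4,0)=14.6724, V(4,1)=4.7377, V(4,2)=9.0955, V(4,3)=28.3569, V(4,4)=55.1765
  t=3,j=0: stock 32.0475 → up 35.2523 (V=4.7377), down 25.3176 (V=14.6724). Price 6.0382; hedge Δ=-1.0000, bond B=38.0857.
  t=3,j=1: stock 44.6232 → up 49.0855 (V=9.0955), down 35.2523 (V=4.7377). Price 7.9930; hedge Δ=0.3150, bond B=-6.0643.
  t=3,j=2: stock 62.1335 → up 68.3469 (V=28.3569), down 49.0855 (V=9.0955). Price 24.0478; hedge Δ=1.0000, bond B=-38.0857.
  t=3,j=3: stock 86.5150 → up 95.1665 (V=55.1765), down 68.3469 (V=28.3569). Price 48.4293; hedge Δ=1.0000, bond B=-38.0857.
  t=2,j=0: stock 40.5665 → up 44.6232 (V=7.9930), down 32.0475 (V=6.0382). Price 7.3121; hedge Δ=0.1554, bond B=1.0063.
  t=2,j=1: stock 56.4850 → up 62.1335 (V=24.0478), down 44.6232 (V=7.9930). Price 20.4365; hedge Δ=0.9169, bond B=-31.3533.
  t=2,j=2: stock 78.6500 → up 86.5150 (V=48.4293), down 62.1335 (V=24.0478). Price 42.3779; hedge Δ=1.0000, bond B=-36.2721.
  t=1,j=0: stock 51.3500 → up 56.4850 (V=20.4365), down 40.5665 (V=7.3121). Price 17.4473; hedge Δ=0.8245, bond B=-24.8895.
  t=1,j=1: stock 71.5000 → up 78.6500 (V=42.3779), down 56.4850 (V=20.4365). Price 36.9895; hedge Δ=0.9899, bond B=-33.7893.
  t=0,j=0: stock 65.0000 → up 71.5000 (V=36.9895), down 51.3500 (V=17.4473). Price 32.2262; hedge Δ=0.9698, bond B=-30.8132.
Self-financing check: at every node Δ·S+B equals the discounted successor values.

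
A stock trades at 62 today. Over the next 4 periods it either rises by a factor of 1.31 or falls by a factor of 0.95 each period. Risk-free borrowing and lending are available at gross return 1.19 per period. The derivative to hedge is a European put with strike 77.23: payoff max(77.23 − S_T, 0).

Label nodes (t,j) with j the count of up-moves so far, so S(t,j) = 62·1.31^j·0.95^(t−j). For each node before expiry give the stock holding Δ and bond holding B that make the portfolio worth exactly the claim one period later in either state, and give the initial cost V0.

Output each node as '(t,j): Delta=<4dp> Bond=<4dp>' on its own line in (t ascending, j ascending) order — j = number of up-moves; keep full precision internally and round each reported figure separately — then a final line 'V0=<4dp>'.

(0,0): Delta=-0.0637 Bond=4.4886
(1,0): Delta=-0.1832 Bond=12.3803
(1,1): Delta=-0.0204 Bond=1.8220
(2,0): Delta=-0.4773 Bond=31.1883
(2,1): Delta=-0.0766 Bond=6.5047
(2,2): Delta=0.0000 Bond=0.0000
(3,0): Delta=-1.0000 Bond=64.8992
(3,1): Delta=-0.2878 Bond=23.2216
(3,2): Delta=0.0000 Bond=0.0000
(3,3): Delta=0.0000 Bond=0.0000
V0=0.5386

Since d<R<u, set p* = (R−d)/(u−d) = 0.6667; price each node as the discounted p*-expectation of its children.
At expiry t=4: V(4,0)=26.7306, V(4,1)=7.5940, V(4,2)=0.0000, V(4,3)=0.0000, V(4,4)=0.0000
  t=3,j=0: stock 53.1572 → up 69.6360 (V=7.5940), down 50.4994 (V=26.7306). Price 11.7419; hedge Δ=-1.0000, bond B=64.8992.
  t=3,j=1: stock 73.3010 → up 96.0244 (V=0.0000), down 69.6360 (V=7.5940). Price 2.1272; hedge Δ=-0.2878, bond B=23.2216.
  t=3,j=2: stock 101.0783 → up 132.4126 (V=0.0000), down 96.0244 (V=0.0000). Price 0.0000; hedge Δ=0.0000, bond B=0.0000.
  t=3,j=3: stock 139.3816 → up 182.5900 (V=0.0000), down 132.4126 (V=0.0000). Price 0.0000; hedge Δ=0.0000, bond B=0.0000.
  t=2,j=0: stock 55.9550 → up 73.3011 (V=2.1272), down 53.1572 (V=11.7419). Price 4.4807; hedge Δ=-0.4773, bond B=31.1883.
  t=2,j=1: stock 77.1590 → up 101.0783 (V=0.0000), down 73.3010 (V=2.1272). Price 0.5958; hedge Δ=-0.0766, bond B=6.5047.
  t=2,j=2: stock 106.3982 → up 139.3816 (V=0.0000), down 101.0783 (V=0.0000). Price 0.0000; hedge Δ=0.0000, bond B=0.0000.
  t=1,j=0: stock 58.9000 → up 77.1590 (V=0.5958), down 55.9550 (V=4.4807). Price 1.5889; hedge Δ=-0.1832, bond B=12.3803.
  t=1,j=1: stock 81.2200 → up 106.3982 (V=0.0000), down 77.1590 (V=0.5958). Price 0.1669; hedge Δ=-0.0204, bond B=1.8220.
  t=0,j=0: stock 62.0000 → up 81.2200 (V=0.1669), down 58.9000 (V=1.5889). Price 0.5386; hedge Δ=-0.0637, bond B=4.4886.
The time-0 hedge costs 0.5386, which is the no-arbitrage price.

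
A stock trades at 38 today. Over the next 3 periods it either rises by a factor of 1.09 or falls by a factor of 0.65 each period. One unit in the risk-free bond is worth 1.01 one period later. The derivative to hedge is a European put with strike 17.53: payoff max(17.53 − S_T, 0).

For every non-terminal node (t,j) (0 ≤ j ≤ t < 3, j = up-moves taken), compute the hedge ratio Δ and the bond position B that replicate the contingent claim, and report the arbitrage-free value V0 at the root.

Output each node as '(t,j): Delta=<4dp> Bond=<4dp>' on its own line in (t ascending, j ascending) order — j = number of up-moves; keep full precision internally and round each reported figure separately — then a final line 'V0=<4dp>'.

Risk-neutral probability p* = (R−d)/(u−d) = (1.01−0.65)/(1.09−0.65) = 0.8182.
Payoff layer (t=3): V(3,0)=7.0943, V(3,1)=0.0300, V(3,2)=0.0000, V(3,3)=0.0000
(2,0): S=16.0550. Δ = (V_up−V_dn)/(S_up−S_dn) = (0.0300−7.0943)/(17.5000−10.4358) = -1.0000. V = [p*·0.0300 + (1−p*)·7.0943]/1.01 = 1.3014. B = V − Δ·S = 17.3564.
(2,1): S=26.9230. Δ = (V_up−V_dn)/(S_up−S_dn) = (0.0000−0.0300)/(29.3461−17.5000) = -0.0025. V = [p*·0.0000 + (1−p*)·0.0300]/1.01 = 0.0054. B = V − Δ·S = 0.0737.
(2,2): S=45.1478. Δ = (V_up−V_dn)/(S_up−S_dn) = (0.0000−0.0000)/(49.2111−29.3461) = 0.0000. V = [p*·0.0000 + (1−p*)·0.0000]/1.01 = 0.0000. B = V − Δ·S = 0.0000.
(1,0): S=24.7000. Δ = (V_up−V_dn)/(S_up−S_dn) = (0.0054−1.3014)/(26.9230−16.0550) = -0.1193. V = [p*·0.0054 + (1−p*)·1.3014]/1.01 = 0.2387. B = V − Δ·S = 3.1842.
(1,1): S=41.4200. Δ = (V_up−V_dn)/(S_up−S_dn) = (0.0000−0.0054)/(45.1478−26.9230) = -0.0003. V = [p*·0.0000 + (1−p*)·0.0054]/1.01 = 0.0010. B = V − Δ·S = 0.0133.
(0,0): S=38.0000. Δ = (V_up−V_dn)/(S_up−S_dn) = (0.0010−0.2387)/(41.4200−24.7000) = -0.0142. V = [p*·0.0010 + (1−p*)·0.2387]/1.01 = 0.0438. B = V − Δ·S = 0.5840.
Each (Δ,B) replicates both successor values, so the strategy is self-financing and V0 is arbitrage-free.

(0,0): Delta=-0.0142 Bond=0.5840
(1,0): Delta=-0.1193 Bond=3.1842
(1,1): Delta=-0.0003 Bond=0.0133
(2,0): Delta=-1.0000 Bond=17.3564
(2,1): Delta=-0.0025 Bond=0.0737
(2,2): Delta=0.0000 Bond=0.0000
V0=0.0438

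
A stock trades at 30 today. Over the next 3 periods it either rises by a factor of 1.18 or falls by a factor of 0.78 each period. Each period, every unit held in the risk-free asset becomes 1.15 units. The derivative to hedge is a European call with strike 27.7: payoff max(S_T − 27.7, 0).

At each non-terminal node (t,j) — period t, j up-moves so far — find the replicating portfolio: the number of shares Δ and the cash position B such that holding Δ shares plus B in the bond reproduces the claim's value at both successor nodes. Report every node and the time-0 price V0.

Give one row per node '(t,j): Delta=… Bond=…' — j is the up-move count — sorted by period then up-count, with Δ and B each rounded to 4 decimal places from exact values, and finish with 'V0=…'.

The replicating-portfolio and risk-neutral prices coincide; use p* = (1.15−0.78)/(1.18−0.78) = 0.9250 for the latter.
At expiry t=3: V(3,0)=0.0000, V(3,1)=0.0000, V(3,2)=4.8822, V(3,3)=21.5910
Node (2,0) S=18.2520: V=(p*·0.0000+(1−p*)·0.0000)/1.15=0.0000; Δ=(0.0000−0.0000)/(21.5374−14.2366)=0.0000; B=V−Δ·S=0.0000
Node (2,1) S=27.6120: V=(p*·4.8822+(1−p*)·0.0000)/1.15=3.9270; Δ=(4.8822−0.0000)/(32.5822−21.5374)=0.4420; B=V−Δ·S=-8.2784
Node (2,2) S=41.7720: V=(p*·21.5910+(1−p*)·4.8822)/1.15=17.6850; Δ=(21.5910−4.8822)/(49.2910−32.5822)=1.0000; B=V−Δ·S=-24.0870
Node (1,0) S=23.4000: V=(p*·3.9270+(1−p*)·0.0000)/1.15=3.1586; Δ=(3.9270−0.0000)/(27.6120−18.2520)=0.4195; B=V−Δ·S=-6.6587
Node (1,1) S=35.4000: V=(p*·17.6850+(1−p*)·3.9270)/1.15=14.4810; Δ=(17.6850−3.9270)/(41.7720−27.6120)=0.9716; B=V−Δ·S=-19.9142
Node (0,0) S=30.0000: V=(p*·14.4810+(1−p*)·3.1586)/1.15=11.8538; Δ=(14.4810−3.1586)/(35.4000−23.4000)=0.9435; B=V−Δ·S=-16.4522
The time-0 hedge costs 11.8538, which is the no-arbitrage price.

(0,0): Delta=0.9435 Bond=-16.4522
(1,0): Delta=0.4195 Bond=-6.6587
(1,1): Delta=0.9716 Bond=-19.9142
(2,0): Delta=0.0000 Bond=0.0000
(2,1): Delta=0.4420 Bond=-8.2784
(2,2): Delta=1.0000 Bond=-24.0870
V0=11.8538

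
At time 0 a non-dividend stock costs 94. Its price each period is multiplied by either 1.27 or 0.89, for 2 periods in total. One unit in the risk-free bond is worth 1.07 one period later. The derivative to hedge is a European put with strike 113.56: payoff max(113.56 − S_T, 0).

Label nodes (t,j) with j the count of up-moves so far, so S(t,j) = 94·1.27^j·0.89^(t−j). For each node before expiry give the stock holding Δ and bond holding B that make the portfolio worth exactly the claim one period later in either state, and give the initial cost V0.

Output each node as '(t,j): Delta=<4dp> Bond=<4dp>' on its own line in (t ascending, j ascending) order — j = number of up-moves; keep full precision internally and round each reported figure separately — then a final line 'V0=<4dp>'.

(0,0): Delta=-0.5284 Bond=62.3144
(1,0): Delta=-1.0000 Bond=106.1308
(1,1): Delta=-0.1612 Bond=22.8381
V0=12.6452

The replicating-portfolio and risk-neutral prices coincide; use p* = (1.07−0.89)/(1.27−0.89) = 0.4737 for the latter.
Terminal payoffs: V(2,0)=39.1026, V(2,1)=7.3118, V(2,2)=0.0000
(1,0): S=83.6600. Δ = (V_up−V_dn)/(S_up−S_dn) = (7.3118−39.1026)/(106.2482−74.4574) = -1.0000. V = [p*·7.3118 + (1−p*)·39.1026]/1.07 = 22.4708. B = V − Δ·S = 106.1308.
(1,1): S=119.3800. Δ = (V_up−V_dn)/(S_up−S_dn) = (0.0000−7.3118)/(151.6126−106.2482) = -0.1612. V = [p*·0.0000 + (1−p*)·7.3118]/1.07 = 3.5966. B = V − Δ·S = 22.8381.
(0,0): S=94.0000. Δ = (V_up−V_dn)/(S_up−S_dn) = (3.5966−22.4708)/(119.3800−83.6600) = -0.5284. V = [p*·3.5966 + (1−p*)·22.4708]/1.07 = 12.6452. B = V − Δ·S = 62.3144.
Root portfolio cost Δ·94+B reproduces V0=12.6452.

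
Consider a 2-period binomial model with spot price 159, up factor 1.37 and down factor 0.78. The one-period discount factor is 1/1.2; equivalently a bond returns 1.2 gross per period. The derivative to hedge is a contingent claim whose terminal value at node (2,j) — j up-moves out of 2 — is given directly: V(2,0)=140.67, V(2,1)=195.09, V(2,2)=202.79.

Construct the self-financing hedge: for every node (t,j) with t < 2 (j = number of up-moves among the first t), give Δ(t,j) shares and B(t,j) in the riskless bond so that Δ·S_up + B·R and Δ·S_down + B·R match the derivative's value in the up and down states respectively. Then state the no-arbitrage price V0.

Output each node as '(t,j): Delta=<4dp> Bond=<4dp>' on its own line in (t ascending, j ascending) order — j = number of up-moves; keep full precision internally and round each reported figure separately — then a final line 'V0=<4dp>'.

(0,0): Delta=0.1880 Bond=105.1619
(1,0): Delta=0.7437 Bond=57.2708
(1,1): Delta=0.0599 Bond=154.0919
V0=135.0513

No-arbitrage ⇒ martingale measure with p* = (R−d)/(u−d) = 0.7119.
Payoff layer (t=2): V(2,0)=140.6700, V(2,1)=195.0900, V(2,2)=202.7900
(1,0): S=124.0200. Δ = (V_up−V_dn)/(S_up−S_dn) = (195.0900−140.6700)/(169.9074−96.7356) = 0.7437. V = [p*·195.0900 + (1−p*)·140.6700]/1.2 = 149.5081. B = V − Δ·S = 57.2708.
(1,1): S=217.8300. Δ = (V_up−V_dn)/(S_up−S_dn) = (202.7900−195.0900)/(298.4271−169.9074) = 0.0599. V = [p*·202.7900 + (1−p*)·195.0900]/1.2 = 167.1428. B = V − Δ·S = 154.0919.
(0,0): S=159.0000. Δ = (V_up−V_dn)/(S_up−S_dn) = (167.1428−149.5081)/(217.8300−124.0200) = 0.1880. V = [p*·167.1428 + (1−p*)·149.5081]/1.2 = 135.0513. B = V − Δ·S = 105.1619.
Check: Δ(0,0)·S0 + B(0,0) = 135.0513 = V0.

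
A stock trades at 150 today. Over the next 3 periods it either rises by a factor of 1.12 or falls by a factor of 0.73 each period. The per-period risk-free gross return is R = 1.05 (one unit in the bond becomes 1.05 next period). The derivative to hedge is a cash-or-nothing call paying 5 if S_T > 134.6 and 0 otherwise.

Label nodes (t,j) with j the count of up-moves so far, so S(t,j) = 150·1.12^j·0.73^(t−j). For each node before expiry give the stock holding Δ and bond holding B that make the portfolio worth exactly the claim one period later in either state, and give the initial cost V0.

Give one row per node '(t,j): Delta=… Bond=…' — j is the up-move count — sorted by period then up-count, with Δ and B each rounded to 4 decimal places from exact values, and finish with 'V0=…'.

Since d<R<u, set p* = (R−d)/(u−d) = 0.8205; price each node as the discounted p*-expectation of its children.
Terminal payoffs: V(3,0)=0.0000, V(3,1)=0.0000, V(3,2)=5.0000, V(3,3)=5.0000
  t=2,j=0: stock 79.9350 → up 89.5272 (V=0.0000), down 58.3525 (V=0.0000). Price 0.0000; hedge Δ=0.0000, bond B=0.0000.
  t=2,j=1: stock 122.6400 → up 137.3568 (V=5.0000), down 89.5272 (V=0.0000). Price 3.9072; hedge Δ=0.1045, bond B=-8.9133.
  t=2,j=2: stock 188.1600 → up 210.7392 (V=5.0000), down 137.3568 (V=5.0000). Price 4.7619; hedge Δ=0.0000, bond B=4.7619.
  t=1,j=0: stock 109.5000 → up 122.6400 (V=3.9072), down 79.9350 (V=0.0000). Price 3.0532; hedge Δ=0.0915, bond B=-6.9652.
  t=1,j=1: stock 168.0000 → up 188.1600 (V=4.7619), down 122.6400 (V=3.9072). Price 4.3890; hedge Δ=0.0130, bond B=2.1975.
  t=0,j=0: stock 150.0000 → up 168.0000 (V=4.3890), down 109.5000 (V=3.0532). Price 3.9517; hedge Δ=0.0228, bond B=0.5266.
The time-0 hedge costs 3.9517, which is the no-arbitrage price.

(0,0): Delta=0.0228 Bond=0.5266
(1,0): Delta=0.0915 Bond=-6.9652
(1,1): Delta=0.0130 Bond=2.1975
(2,0): Delta=0.0000 Bond=0.0000
(2,1): Delta=0.1045 Bond=-8.9133
(2,2): Delta=0.0000 Bond=4.7619
V0=3.9517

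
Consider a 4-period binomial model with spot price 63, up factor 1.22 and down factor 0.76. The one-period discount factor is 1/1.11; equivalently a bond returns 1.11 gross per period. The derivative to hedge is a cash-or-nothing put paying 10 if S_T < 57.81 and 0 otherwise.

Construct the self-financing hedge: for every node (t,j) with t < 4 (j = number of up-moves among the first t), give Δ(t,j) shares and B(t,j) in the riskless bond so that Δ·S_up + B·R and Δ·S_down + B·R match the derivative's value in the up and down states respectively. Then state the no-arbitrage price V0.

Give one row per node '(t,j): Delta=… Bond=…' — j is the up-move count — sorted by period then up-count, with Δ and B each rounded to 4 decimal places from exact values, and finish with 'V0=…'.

(0,0): Delta=-0.1048 Bond=8.2057
(1,0): Delta=-0.2133 Bond=14.3056
(1,1): Delta=-0.0835 Bond=7.4749
(2,0): Delta=0.0000 Bond=8.1162
(2,1): Delta=-0.2551 Bond=18.3190
(2,2): Delta=-0.0499 Bond=5.1474
(3,0): Delta=0.0000 Bond=9.0090
(3,1): Delta=0.0000 Bond=9.0090
(3,2): Delta=-0.3050 Bond=23.8935
(3,3): Delta=0.0000 Bond=0.0000
V0=1.6041

Under the risk-neutral measure, an up-move has probability p* = (R−d)/(u−d) = 0.7609 and values discount at R = 1.11.
Terminal values V(4,·): V(4,0)=10.0000, V(4,1)=10.0000, V(4,2)=10.0000, V(4,3)=0.0000, V(4,4)=0.0000
(3,0): S=27.6555. Δ = (V_up−V_dn)/(S_up−S_dn) = (10.0000−10.0000)/(33.7397−21.0182) = 0.0000. V = [p*·10.0000 + (1−p*)·10.0000]/1.11 = 9.0090. B = V − Δ·S = 9.0090.
(3,1): S=44.3943. Δ = (V_up−V_dn)/(S_up−S_dn) = (10.0000−10.0000)/(54.1611−33.7397) = 0.0000. V = [p*·10.0000 + (1−p*)·10.0000]/1.11 = 9.0090. B = V − Δ·S = 9.0090.
(3,2): S=71.2646. Δ = (V_up−V_dn)/(S_up−S_dn) = (0.0000−10.0000)/(86.9428−54.1611) = -0.3050. V = [p*·0.0000 + (1−p*)·10.0000]/1.11 = 2.1543. B = V − Δ·S = 23.8935.
(3,3): S=114.3984. Δ = (V_up−V_dn)/(S_up−S_dn) = (0.0000−0.0000)/(139.5661−86.9428) = 0.0000. V = [p*·0.0000 + (1−p*)·0.0000]/1.11 = 0.0000. B = V − Δ·S = 0.0000.
(2,0): S=36.3888. Δ = (V_up−V_dn)/(S_up−S_dn) = (9.0090−9.0090)/(44.3943−27.6555) = 0.0000. V = [p*·9.0090 + (1−p*)·9.0090]/1.11 = 8.1162. B = V − Δ·S = 8.1162.
(2,1): S=58.4136. Δ = (V_up−V_dn)/(S_up−S_dn) = (2.1543−9.0090)/(71.2646−44.3943) = -0.2551. V = [p*·2.1543 + (1−p*)·9.0090]/1.11 = 3.4176. B = V − Δ·S = 18.3190.
(2,2): S=93.7692. Δ = (V_up−V_dn)/(S_up−S_dn) = (0.0000−2.1543)/(114.3984−71.2646) = -0.0499. V = [p*·0.0000 + (1−p*)·2.1543]/1.11 = 0.4641. B = V − Δ·S = 5.1474.
(1,0): S=47.8800. Δ = (V_up−V_dn)/(S_up−S_dn) = (3.4176−8.1162)/(58.4136−36.3888) = -0.2133. V = [p*·3.4176 + (1−p*)·8.1162]/1.11 = 4.0911. B = V − Δ·S = 14.3056.
(1,1): S=76.8600. Δ = (V_up−V_dn)/(S_up−S_dn) = (0.4641−3.4176)/(93.7692−58.4136) = -0.0835. V = [p*·0.4641 + (1−p*)·3.4176]/1.11 = 1.0544. B = V − Δ·S = 7.4749.
(0,0): S=63.0000. Δ = (V_up−V_dn)/(S_up−S_dn) = (1.0544−4.0911)/(76.8600−47.8800) = -0.1048. V = [p*·1.0544 + (1−p*)·4.0911]/1.11 = 1.6041. B = V − Δ·S = 8.2057.
Root portfolio cost Δ·63+B reproduces V0=1.6041.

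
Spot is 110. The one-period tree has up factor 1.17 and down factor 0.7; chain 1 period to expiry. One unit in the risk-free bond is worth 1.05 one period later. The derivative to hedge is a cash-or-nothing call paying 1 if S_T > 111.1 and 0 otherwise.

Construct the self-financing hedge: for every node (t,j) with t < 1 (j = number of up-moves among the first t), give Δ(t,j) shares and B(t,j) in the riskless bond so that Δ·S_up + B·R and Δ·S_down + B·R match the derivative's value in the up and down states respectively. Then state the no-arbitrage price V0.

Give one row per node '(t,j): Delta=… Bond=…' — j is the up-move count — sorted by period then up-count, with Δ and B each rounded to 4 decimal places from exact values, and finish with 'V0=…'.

(0,0): Delta=0.0193 Bond=-1.4184
V0=0.7092

Since d<R<u, set p* = (R−d)/(u−d) = 0.7447; price each node as the discounted p*-expectation of its children.
At expiry t=1: V(1,0)=0.0000, V(1,1)=1.0000
(0,0): S=110.0000. Δ = (V_up−V_dn)/(S_up−S_dn) = (1.0000−0.0000)/(128.7000−77.0000) = 0.0193. V = [p*·1.0000 + (1−p*)·0.0000]/1.05 = 0.7092. B = V − Δ·S = -1.4184.
Each (Δ,B) replicates both successor values, so the strategy is self-financing and V0 is arbitrage-free.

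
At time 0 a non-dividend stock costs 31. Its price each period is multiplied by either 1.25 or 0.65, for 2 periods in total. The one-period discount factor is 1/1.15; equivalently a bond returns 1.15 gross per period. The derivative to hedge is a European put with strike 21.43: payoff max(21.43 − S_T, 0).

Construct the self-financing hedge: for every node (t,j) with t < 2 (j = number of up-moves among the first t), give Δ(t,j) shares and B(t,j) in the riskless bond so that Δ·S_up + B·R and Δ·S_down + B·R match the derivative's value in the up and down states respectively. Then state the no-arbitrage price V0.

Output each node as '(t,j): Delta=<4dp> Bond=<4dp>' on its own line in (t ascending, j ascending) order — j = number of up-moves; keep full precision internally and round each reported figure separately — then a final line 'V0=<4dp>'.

(0,0): Delta=-0.0649 Bond=2.1877
(1,0): Delta=-0.6892 Bond=15.0951
(1,1): Delta=0.0000 Bond=0.0000
V0=0.1750

No-arbitrage ⇒ martingale measure with p* = (R−d)/(u−d) = 0.8333.
Terminal payoffs: V(2,0)=8.3325, V(2,1)=0.0000, V(2,2)=0.0000
Node (1,0) S=20.1500: V=(p*·0.0000+(1−p*)·8.3325)/1.15=1.2076; Δ=(0.0000−8.3325)/(25.1875−13.0975)=-0.6892; B=V−Δ·S=15.0951
Node (1,1) S=38.7500: V=(p*·0.0000+(1−p*)·0.0000)/1.15=0.0000; Δ=(0.0000−0.0000)/(48.4375−25.1875)=0.0000; B=V−Δ·S=0.0000
Node (0,0) S=31.0000: V=(p*·0.0000+(1−p*)·1.2076)/1.15=0.1750; Δ=(0.0000−1.2076)/(38.7500−20.1500)=-0.0649; B=V−Δ·S=2.1877
Root portfolio cost Δ·31+B reproduces V0=0.1750.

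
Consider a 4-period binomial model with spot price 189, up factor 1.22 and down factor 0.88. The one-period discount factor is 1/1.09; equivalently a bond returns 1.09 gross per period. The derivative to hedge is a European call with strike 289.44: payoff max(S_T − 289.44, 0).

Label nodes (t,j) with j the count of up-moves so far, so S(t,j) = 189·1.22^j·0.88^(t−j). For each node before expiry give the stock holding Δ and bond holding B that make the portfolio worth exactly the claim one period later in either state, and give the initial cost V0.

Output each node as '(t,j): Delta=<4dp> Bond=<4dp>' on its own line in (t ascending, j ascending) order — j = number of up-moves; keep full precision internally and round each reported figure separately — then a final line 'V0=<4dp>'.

No-arbitrage ⇒ martingale measure with p* = (R−d)/(u−d) = 0.6176.
Terminal payoffs: V(4,0)=0.0000, V(4,1)=0.0000, V(4,2)=0.0000, V(4,3)=12.5718, V(4,4)=129.2582
(3,0): S=128.7982. Δ = (V_up−V_dn)/(S_up−S_dn) = (0.0000−0.0000)/(157.1338−113.3424) = 0.0000. V = [p*·0.0000 + (1−p*)·0.0000]/1.09 = 0.0000. B = V − Δ·S = 0.0000.
(3,1): S=178.5612. Δ = (V_up−V_dn)/(S_up−S_dn) = (0.0000−0.0000)/(217.8446−157.1338) = 0.0000. V = [p*·0.0000 + (1−p*)·0.0000]/1.09 = 0.0000. B = V − Δ·S = 0.0000.
(3,2): S=247.5507. Δ = (V_up−V_dn)/(S_up−S_dn) = (12.5718−0.0000)/(302.0118−217.8446) = 0.1494. V = [p*·12.5718 + (1−p*)·0.0000]/1.09 = 7.1238. B = V − Δ·S = -29.8522.
(3,3): S=343.1953. Δ = (V_up−V_dn)/(S_up−S_dn) = (129.2582−12.5718)/(418.6982−302.0118) = 1.0000. V = [p*·129.2582 + (1−p*)·12.5718]/1.09 = 77.6540. B = V − Δ·S = -265.5413.
(2,0): S=146.3616. Δ = (V_up−V_dn)/(S_up−S_dn) = (0.0000−0.0000)/(178.5612−128.7982) = 0.0000. V = [p*·0.0000 + (1−p*)·0.0000]/1.09 = 0.0000. B = V − Δ·S = 0.0000.
(2,1): S=202.9104. Δ = (V_up−V_dn)/(S_up−S_dn) = (7.1238−0.0000)/(247.5507−178.5612) = 0.1033. V = [p*·7.1238 + (1−p*)·0.0000]/1.09 = 4.0367. B = V − Δ·S = -16.9157.
(2,2): S=281.3076. Δ = (V_up−V_dn)/(S_up−S_dn) = (77.6540−7.1238)/(343.1953−247.5507) = 0.7374. V = [p*·77.6540 + (1−p*)·7.1238]/1.09 = 46.5014. B = V − Δ·S = -160.9402.
(1,0): S=166.3200. Δ = (V_up−V_dn)/(S_up−S_dn) = (4.0367−0.0000)/(202.9104−146.3616) = 0.0714. V = [p*·4.0367 + (1−p*)·0.0000]/1.09 = 2.2874. B = V − Δ·S = -9.5853.
(1,1): S=230.5800. Δ = (V_up−V_dn)/(S_up−S_dn) = (46.5014−4.0367)/(281.3076−202.9104) = 0.5417. V = [p*·46.5014 + (1−p*)·4.0367]/1.09 = 27.7660. B = V − Δ·S = -97.1303.
(0,0): S=189.0000. Δ = (V_up−V_dn)/(S_up−S_dn) = (27.7660−2.2874)/(230.5800−166.3200) = 0.3965. V = [p*·27.7660 + (1−p*)·2.2874]/1.09 = 16.5359. B = V − Δ·S = -58.4011.
Check: Δ(0,0)·S0 + B(0,0) = 16.5359 = V0.

(0,0): Delta=0.3965 Bond=-58.4011
(1,0): Delta=0.0714 Bond=-9.5853
(1,1): Delta=0.5417 Bond=-97.1303
(2,0): Delta=0.0000 Bond=0.0000
(2,1): Delta=0.1033 Bond=-16.9157
(2,2): Delta=0.7374 Bond=-160.9402
(3,0): Delta=0.0000 Bond=0.0000
(3,1): Delta=0.0000 Bond=0.0000
(3,2): Delta=0.1494 Bond=-29.8522
(3,3): Delta=1.0000 Bond=-265.5413
V0=16.5359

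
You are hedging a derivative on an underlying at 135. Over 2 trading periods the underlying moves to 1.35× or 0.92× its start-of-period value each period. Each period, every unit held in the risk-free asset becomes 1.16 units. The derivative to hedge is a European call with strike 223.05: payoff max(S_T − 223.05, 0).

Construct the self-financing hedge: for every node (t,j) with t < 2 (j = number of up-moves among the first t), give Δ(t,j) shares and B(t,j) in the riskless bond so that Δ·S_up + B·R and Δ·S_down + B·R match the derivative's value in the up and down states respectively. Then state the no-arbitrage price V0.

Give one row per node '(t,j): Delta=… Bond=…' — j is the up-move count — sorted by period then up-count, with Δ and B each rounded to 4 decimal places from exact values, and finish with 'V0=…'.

(0,0): Delta=0.1905 Bond=-20.4004
(1,0): Delta=0.0000 Bond=0.0000
(1,1): Delta=0.2933 Bond=-42.3988
V0=5.3218

Since d<R<u, set p* = (R−d)/(u−d) = 0.5581; price each node as the discounted p*-expectation of its children.
Terminal values V(2,·): V(2,0)=0.0000, V(2,1)=0.0000, V(2,2)=22.9875
Node (1,0) S=124.2000: V=(p*·0.0000+(1−p*)·0.0000)/1.16=0.0000; Δ=(0.0000−0.0000)/(167.6700−114.2640)=0.0000; B=V−Δ·S=0.0000
Node (1,1) S=182.2500: V=(p*·22.9875+(1−p*)·0.0000)/1.16=11.0605; Δ=(22.9875−0.0000)/(246.0375−167.6700)=0.2933; B=V−Δ·S=-42.3988
Node (0,0) S=135.0000: V=(p*·11.0605+(1−p*)·0.0000)/1.16=5.3218; Δ=(11.0605−0.0000)/(182.2500−124.2000)=0.1905; B=V−Δ·S=-20.4004
Check: Δ(0,0)·S0 + B(0,0) = 5.3218 = V0.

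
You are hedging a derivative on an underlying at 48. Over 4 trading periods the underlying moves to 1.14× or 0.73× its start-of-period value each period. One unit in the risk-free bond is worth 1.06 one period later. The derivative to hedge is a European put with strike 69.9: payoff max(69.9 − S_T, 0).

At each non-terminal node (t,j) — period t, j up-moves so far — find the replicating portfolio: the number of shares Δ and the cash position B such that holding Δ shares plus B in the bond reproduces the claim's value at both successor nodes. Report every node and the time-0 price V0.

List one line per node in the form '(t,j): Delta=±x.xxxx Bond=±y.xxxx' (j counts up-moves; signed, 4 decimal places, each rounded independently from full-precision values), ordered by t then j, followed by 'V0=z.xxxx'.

(0,0): Delta=-0.7515 Bond=47.1532
(1,0): Delta=-1.0000 Bond=58.6894
(1,1): Delta=-0.7129 Bond=47.8716
(2,0): Delta=-1.0000 Bond=62.2108
(2,1): Delta=-1.0000 Bond=62.2108
(2,2): Delta=-0.6684 Bond=47.9641
(3,0): Delta=-1.0000 Bond=65.9434
(3,1): Delta=-1.0000 Bond=65.9434
(3,2): Delta=-1.0000 Bond=65.9434
(3,3): Delta=-0.6169 Bond=47.1809
V0=11.0806

Under the risk-neutral measure, an up-move has probability p* = (R−d)/(u−d) = 0.8049 and values discount at R = 1.06.
At expiry t=4: V(4,0)=56.2688, V(4,1)=48.6130, V(4,2)=36.6573, V(4,3)=17.9867, V(4,4)=0.0000
(3,0): S=18.6728. Δ = (V_up−V_dn)/(S_up−S_dn) = (48.6130−56.2688)/(21.2870−13.6312) = -1.0000. V = [p*·48.6130 + (1−p*)·56.2688]/1.06 = 47.2706. B = V − Δ·S = 65.9434.
(3,1): S=29.1603. Δ = (V_up−V_dn)/(S_up−S_dn) = (36.6573−48.6130)/(33.2427−21.2870) = -1.0000. V = [p*·36.6573 + (1−p*)·48.6130]/1.06 = 36.7831. B = V − Δ·S = 65.9434.
(3,2): S=45.5380. Δ = (V_up−V_dn)/(S_up−S_dn) = (17.9867−36.6573)/(51.9133−33.2427) = -1.0000. V = [p*·17.9867 + (1−p*)·36.6573]/1.06 = 20.4054. B = V − Δ·S = 65.9434.
(3,3): S=71.1141. Δ = (V_up−V_dn)/(S_up−S_dn) = (0.0000−17.9867)/(81.0701−51.9133) = -0.6169. V = [p*·0.0000 + (1−p*)·17.9867]/1.06 = 3.3109. B = V − Δ·S = 47.1809.
(2,0): S=25.5792. Δ = (V_up−V_dn)/(S_up−S_dn) = (36.7831−47.2706)/(29.1603−18.6728) = -1.0000. V = [p*·36.7831 + (1−p*)·47.2706]/1.06 = 36.6316. B = V − Δ·S = 62.2108.
(2,1): S=39.9456. Δ = (V_up−V_dn)/(S_up−S_dn) = (20.4054−36.7831)/(45.5380−29.1603) = -1.0000. V = [p*·20.4054 + (1−p*)·36.7831]/1.06 = 22.2652. B = V − Δ·S = 62.2108.
(2,2): S=62.3808. Δ = (V_up−V_dn)/(S_up−S_dn) = (3.3109−20.4054)/(71.1141−45.5380) = -0.6684. V = [p*·3.3109 + (1−p*)·20.4054]/1.06 = 6.2702. B = V − Δ·S = 47.9641.
(1,0): S=35.0400. Δ = (V_up−V_dn)/(S_up−S_dn) = (22.2652−36.6316)/(39.9456−25.5792) = -1.0000. V = [p*·22.2652 + (1−p*)·36.6316]/1.06 = 23.6494. B = V − Δ·S = 58.6894.
(1,1): S=54.7200. Δ = (V_up−V_dn)/(S_up−S_dn) = (6.2702−22.2652)/(62.3808−39.9456) = -0.7129. V = [p*·6.2702 + (1−p*)·22.2652]/1.06 = 8.8596. B = V − Δ·S = 47.8716.
(0,0): S=48.0000. Δ = (V_up−V_dn)/(S_up−S_dn) = (8.8596−23.6494)/(54.7200−35.0400) = -0.7515. V = [p*·8.8596 + (1−p*)·23.6494]/1.06 = 11.0806. B = V − Δ·S = 47.1532.
Root portfolio cost Δ·48+B reproduces V0=11.0806.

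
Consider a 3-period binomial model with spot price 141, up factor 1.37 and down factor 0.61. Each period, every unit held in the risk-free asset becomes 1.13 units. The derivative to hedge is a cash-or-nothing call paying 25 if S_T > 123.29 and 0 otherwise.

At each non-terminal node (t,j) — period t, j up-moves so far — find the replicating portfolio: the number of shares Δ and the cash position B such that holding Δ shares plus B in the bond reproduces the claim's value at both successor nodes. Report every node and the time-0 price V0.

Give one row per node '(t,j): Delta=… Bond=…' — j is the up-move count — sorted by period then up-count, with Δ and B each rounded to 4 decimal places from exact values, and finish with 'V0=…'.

(0,0): Delta=0.0790 Bond=2.1017
(1,0): Delta=0.2316 Bond=-10.7520
(1,1): Delta=0.0476 Bond=8.4335
(2,0): Delta=0.0000 Bond=0.0000
(2,1): Delta=0.2792 Bond=-17.7573
(2,2): Delta=0.0000 Bond=22.1239
V0=13.2340

Under the risk-neutral measure, an up-move has probability p* = (R−d)/(u−d) = 0.6842 and values discount at R = 1.13.
Payoff layer (t=3): V(3,0)=0.0000, V(3,1)=0.0000, V(3,2)=25.0000, V(3,3)=25.0000
Node (2,0) S=52.4661: V=(p*·0.0000+(1−p*)·0.0000)/1.13=0.0000; Δ=(0.0000−0.0000)/(71.8786−32.0043)=0.0000; B=V−Δ·S=0.0000
Node (2,1) S=117.8337: V=(p*·25.0000+(1−p*)·0.0000)/1.13=15.1374; Δ=(25.0000−0.0000)/(161.4322−71.8786)=0.2792; B=V−Δ·S=-17.7573
Node (2,2) S=264.6429: V=(p*·25.0000+(1−p*)·25.0000)/1.13=22.1239; Δ=(25.0000−25.0000)/(362.5608−161.4322)=0.0000; B=V−Δ·S=22.1239
Node (1,0) S=86.0100: V=(p*·15.1374+(1−p*)·0.0000)/1.13=9.1656; Δ=(15.1374−0.0000)/(117.8337−52.4661)=0.2316; B=V−Δ·S=-10.7520
Node (1,1) S=193.1700: V=(p*·22.1239+(1−p*)·15.1374)/1.13=17.6262; Δ=(22.1239−15.1374)/(264.6429−117.8337)=0.0476; B=V−Δ·S=8.4335
Node (0,0) S=141.0000: V=(p*·17.6262+(1−p*)·9.1656)/1.13=13.2340; Δ=(17.6262−9.1656)/(193.1700−86.0100)=0.0790; B=V−Δ·S=2.1017
Check: Δ(0,0)·S0 + B(0,0) = 13.2340 = V0.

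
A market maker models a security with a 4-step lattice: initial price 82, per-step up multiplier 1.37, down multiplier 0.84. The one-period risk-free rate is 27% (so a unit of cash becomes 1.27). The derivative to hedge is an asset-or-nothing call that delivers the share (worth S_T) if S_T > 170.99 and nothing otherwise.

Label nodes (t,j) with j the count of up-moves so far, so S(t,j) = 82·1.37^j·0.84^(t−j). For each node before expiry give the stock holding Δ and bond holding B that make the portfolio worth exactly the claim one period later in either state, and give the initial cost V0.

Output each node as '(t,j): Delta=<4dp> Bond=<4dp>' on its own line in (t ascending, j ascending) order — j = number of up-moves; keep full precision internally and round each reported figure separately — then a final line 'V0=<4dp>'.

Since d<R<u, set p* = (R−d)/(u−d) = 0.8113; price each node as the discounted p*-expectation of its children.
At expiry t=4: V(4,0)=0.0000, V(4,1)=0.0000, V(4,2)=0.0000, V(4,3)=177.1148, V(4,4)=288.8658
  t=3,j=0: stock 48.6017 → up 66.5844 (V=0.0000), down 40.8255 (V=0.0000). Price 0.0000; hedge Δ=0.0000, bond B=0.0000.
  t=3,j=1: stock 79.2671 → up 108.5959 (V=0.0000), down 66.5844 (V=0.0000). Price 0.0000; hedge Δ=0.0000, bond B=0.0000.
  t=3,j=2: stock 129.2809 → up 177.1148 (V=177.1148), down 108.5959 (V=0.0000). Price 113.1472; hedge Δ=2.5849, bond B=-221.0317.
  t=3,j=3: stock 210.8509 → up 288.8658 (V=288.8658), down 177.1148 (V=177.1148). Price 210.8509; hedge Δ=1.0000, bond B=0.0000.
  t=2,j=0: stock 57.8592 → up 79.2671 (V=0.0000), down 48.6017 (V=0.0000). Price 0.0000; hedge Δ=0.0000, bond B=0.0000.
  t=2,j=1: stock 94.3656 → up 129.2809 (V=113.1472), down 79.2671 (V=0.0000). Price 72.2824; hedge Δ=2.2623, bond B=-141.2028.
  t=2,j=2: stock 153.9058 → up 210.8509 (V=210.8509), down 129.2809 (V=113.1472). Price 151.5089; hedge Δ=1.1978, bond B=-32.8379.
  t=1,j=0: stock 68.8800 → up 94.3656 (V=72.2824), down 57.8592 (V=0.0000). Price 46.1765; hedge Δ=1.9800, bond B=-90.2053.
  t=1,j=1: stock 112.3400 → up 153.9058 (V=151.5089), down 94.3656 (V=72.2824). Price 107.5279; hedge Δ=1.3306, bond B=-41.9560.
  t=0,j=0: stock 82.0000 → up 112.3400 (V=107.5279), down 68.8800 (V=46.1765). Price 75.5529; hedge Δ=1.4117, bond B=-40.2044.
Each (Δ,B) replicates both successor values, so the strategy is self-financing and V0 is arbitrage-free.

(0,0): Delta=1.4117 Bond=-40.2044
(1,0): Delta=1.9800 Bond=-90.2053
(1,1): Delta=1.3306 Bond=-41.9560
(2,0): Delta=0.0000 Bond=0.0000
(2,1): Delta=2.2623 Bond=-141.2028
(2,2): Delta=1.1978 Bond=-32.8379
(3,0): Delta=0.0000 Bond=0.0000
(3,1): Delta=0.0000 Bond=0.0000
(3,2): Delta=2.5849 Bond=-221.0317
(3,3): Delta=1.0000 Bond=0.0000
V0=75.5529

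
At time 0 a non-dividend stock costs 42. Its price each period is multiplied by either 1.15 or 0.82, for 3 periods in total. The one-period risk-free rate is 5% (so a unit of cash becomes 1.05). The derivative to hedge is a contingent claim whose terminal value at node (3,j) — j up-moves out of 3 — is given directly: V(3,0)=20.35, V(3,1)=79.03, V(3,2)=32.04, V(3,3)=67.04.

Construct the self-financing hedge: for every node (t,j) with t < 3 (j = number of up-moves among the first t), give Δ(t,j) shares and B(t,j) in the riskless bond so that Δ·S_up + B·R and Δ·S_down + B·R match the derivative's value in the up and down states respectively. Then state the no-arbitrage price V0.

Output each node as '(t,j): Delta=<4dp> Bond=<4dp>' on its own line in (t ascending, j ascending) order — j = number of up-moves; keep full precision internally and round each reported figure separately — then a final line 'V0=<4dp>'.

(0,0): Delta=0.1663 Bond=38.4411
(1,0): Delta=-1.2544 Bond=89.2910
(1,1): Delta=0.6068 Bond=19.0901
(2,0): Delta=6.2965 Bond=-119.4866
(2,1): Delta=-3.5953 Bond=186.4696
(2,2): Delta=1.9095 Bond=-52.3140
V0=45.4264

No-arbitrage ⇒ martingale measure with p* = (R−d)/(u−d) = 0.6970.
Terminal payoffs: V(3,0)=20.3500, V(3,1)=79.0300, V(3,2)=32.0400, V(3,3)=67.0400
(2,0): S=28.2408. Δ = (V_up−V_dn)/(S_up−S_dn) = (79.0300−20.3500)/(32.4769−23.1575) = 6.2965. V = [p*·79.0300 + (1−p*)·20.3500]/1.05 = 58.3316. B = V − Δ·S = -119.4866.
(2,1): S=39.6060. Δ = (V_up−V_dn)/(S_up−S_dn) = (32.0400−79.0300)/(45.5469−32.4769) = -3.5953. V = [p*·32.0400 + (1−p*)·79.0300]/1.05 = 44.0756. B = V − Δ·S = 186.4696.
(2,2): S=55.5450. Δ = (V_up−V_dn)/(S_up−S_dn) = (67.0400−32.0400)/(63.8767−45.5469) = 1.9095. V = [p*·67.0400 + (1−p*)·32.0400]/1.05 = 53.7466. B = V − Δ·S = -52.3140.
(1,0): S=34.4400. Δ = (V_up−V_dn)/(S_up−S_dn) = (44.0756−58.3316)/(39.6060−28.2408) = -1.2544. V = [p*·44.0756 + (1−p*)·58.3316]/1.05 = 46.0911. B = V − Δ·S = 89.2910.
(1,1): S=48.3000. Δ = (V_up−V_dn)/(S_up−S_dn) = (53.7466−44.0756)/(55.5450−39.6060) = 0.6068. V = [p*·53.7466 + (1−p*)·44.0756]/1.05 = 48.3962. B = V − Δ·S = 19.0901.
(0,0): S=42.0000. Δ = (V_up−V_dn)/(S_up−S_dn) = (48.3962−46.0911)/(48.3000−34.4400) = 0.1663. V = [p*·48.3962 + (1−p*)·46.0911]/1.05 = 45.4264. B = V − Δ·S = 38.4411.
Root portfolio cost Δ·42+B reproduces V0=45.4264.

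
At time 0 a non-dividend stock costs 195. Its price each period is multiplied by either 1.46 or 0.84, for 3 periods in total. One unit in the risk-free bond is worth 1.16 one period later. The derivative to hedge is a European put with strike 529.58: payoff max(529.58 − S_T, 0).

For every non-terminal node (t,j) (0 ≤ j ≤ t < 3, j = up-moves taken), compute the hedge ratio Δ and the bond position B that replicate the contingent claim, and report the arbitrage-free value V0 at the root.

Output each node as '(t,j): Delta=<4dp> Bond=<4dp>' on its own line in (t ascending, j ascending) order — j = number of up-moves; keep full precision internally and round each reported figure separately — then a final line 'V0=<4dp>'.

Risk-neutral probability p* = (R−d)/(u−d) = (1.16−0.84)/(1.46−0.84) = 0.5161.
Terminal values V(3,·): V(3,0)=414.0027, V(3,1)=328.6957, V(3,2)=180.4239, V(3,3)=0.0000
  t=2,j=0: stock 137.5920 → up 200.8843 (V=328.6957), down 115.5773 (V=414.0027). Price 318.9425; hedge Δ=-1.0000, bond B=456.5345.
  t=2,j=1: stock 239.1480 → up 349.1561 (V=180.4239), down 200.8843 (V=328.6957). Price 217.3865; hedge Δ=-1.0000, bond B=456.5345.
  t=2,j=2: stock 415.6620 → up 606.8665 (V=0.0000), down 349.1561 (V=180.4239). Price 75.2603; hedge Δ=-0.7001, bond B=366.2666.
  t=1,j=0: stock 163.8000 → up 239.1480 (V=217.3865), down 137.5920 (V=318.9425). Price 229.7642; hedge Δ=-1.0000, bond B=393.5642.
  t=1,j=1: stock 284.7000 → up 415.6620 (V=75.2603), down 239.1480 (V=217.3865). Price 124.1647; hedge Δ=-0.8052, bond B=353.4005.
  t=0,j=0: stock 195.0000 → up 284.7000 (V=124.1647), down 163.8000 (V=229.7642). Price 151.0873; hedge Δ=-0.8734, bond B=321.4091.
Self-financing check: at every node Δ·S+B equals the discounted successor values.

(0,0): Delta=-0.8734 Bond=321.4091
(1,0): Delta=-1.0000 Bond=393.5642
(1,1): Delta=-0.8052 Bond=353.4005
(2,0): Delta=-1.0000 Bond=456.5345
(2,1): Delta=-1.0000 Bond=456.5345
(2,2): Delta=-0.7001 Bond=366.2666
V0=151.0873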